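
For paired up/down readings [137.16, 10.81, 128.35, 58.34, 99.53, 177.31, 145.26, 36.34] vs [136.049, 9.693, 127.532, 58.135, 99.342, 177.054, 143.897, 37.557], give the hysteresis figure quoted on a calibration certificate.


|137.16 - 136.049| = 1.1110
|10.81 - 9.693| = 1.1170
|128.35 - 127.532| = 0.8180
|58.34 - 58.135| = 0.2050
|99.53 - 99.342| = 0.1880
|177.31 - 177.054| = 0.2560
|145.26 - 143.897| = 1.3630
|36.34 - 37.557| = 1.2170
hysteresis = max(diffs) = 1.3630

1.3630


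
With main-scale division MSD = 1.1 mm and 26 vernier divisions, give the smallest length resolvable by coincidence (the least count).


LC = MSD / n_div
= 1.1 / 26
= 0.0423

0.0423


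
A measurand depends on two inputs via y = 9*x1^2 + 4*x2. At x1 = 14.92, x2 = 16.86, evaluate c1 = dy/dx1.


y = 9*x1^2 + 4*x2
dy/dx1 = 2*9*x1
Evaluate at x1 = 14.92: c1 = 18 * 14.92
c1 = 268.5600

268.5600


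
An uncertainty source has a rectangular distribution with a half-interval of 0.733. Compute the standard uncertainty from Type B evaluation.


u_B = half_width / sqrt(3)
u_B = 0.733 / 1.7320508
u_B = 0.4232

0.4232


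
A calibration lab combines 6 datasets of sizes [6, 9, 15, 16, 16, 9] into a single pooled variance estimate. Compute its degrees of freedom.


nu = sum_i (n_i - 1)
nu = ((6 - 1) + (9 - 1) + (15 - 1) + (16 - 1) + (16 - 1) + (9 - 1))
nu = 5 + 8 + 14 + 15 + 15 + 8
nu = 65

65


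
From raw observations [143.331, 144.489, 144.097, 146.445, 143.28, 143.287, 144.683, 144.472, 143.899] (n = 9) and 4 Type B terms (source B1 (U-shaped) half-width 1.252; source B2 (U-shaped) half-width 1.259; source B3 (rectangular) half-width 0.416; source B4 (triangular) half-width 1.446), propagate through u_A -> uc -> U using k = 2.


mean = (143.331 + 144.489 + 144.097 + 146.445 + 143.28 + 143.287 + 144.683 + 144.472 + 143.899) / 9 = 144.2203333
s = sqrt(sum((x - mean)^2)/(n-1)) = 0.99771226
u_A = s / sqrt(n) = 0.99771226 / sqrt(9) = 0.33257075
u_B1 = 1.252 / sqrt(2) = 0.88529769
u_B2 = 1.259 / sqrt(2) = 0.89024744
u_B3 = 0.416 / sqrt(3) = 0.24017771
u_B4 = 1.446 / sqrt(6) = 0.59032703
uc = sqrt(0.33257075^2 + 0.88529769^2 + 0.89024744^2 + 0.24017771^2 + 0.59032703^2) = 1.4467436
U = k * uc = 2 * 1.4467436
U = 2.8935

2.8935


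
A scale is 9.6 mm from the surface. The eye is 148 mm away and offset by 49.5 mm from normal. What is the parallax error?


error = h * offset / d
= 9.6 * 49.5 / 148
= 3.2108

3.2108


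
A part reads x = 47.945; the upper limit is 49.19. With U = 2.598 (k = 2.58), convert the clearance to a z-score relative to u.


u = U / k = 2.598 / 2.58 = 1.0069767
margin = |USL - x| = |49.19 - 47.945| = 1.245
z = margin / u = 1.245 / 1.0069767
z = 1.2364

1.2364


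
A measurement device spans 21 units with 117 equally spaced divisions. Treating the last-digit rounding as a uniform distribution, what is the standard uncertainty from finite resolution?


resolution = range / divisions
resolution = 21 / 117 = 0.17948718
u_res = resolution / (2*sqrt(3))
u_res = 0.17948718 / 3.4641016
u_res = 0.0518

0.0518


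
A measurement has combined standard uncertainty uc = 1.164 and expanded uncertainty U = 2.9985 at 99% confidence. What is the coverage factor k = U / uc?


k = U / uc
k = 2.9985 / 1.164
k = 2.576

2.576


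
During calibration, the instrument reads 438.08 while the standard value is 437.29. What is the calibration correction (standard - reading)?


Correction = standard - reading
= 437.29 - 438.08
= -0.7900

-0.7900


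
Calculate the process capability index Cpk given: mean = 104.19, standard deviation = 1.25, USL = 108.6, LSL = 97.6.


Cpu = (USL - mean) / (3*sigma) = (108.6 - 104.19) / (3*1.25) = 1.1760
Cpl = (mean - LSL) / (3*sigma) = (104.19 - 97.6) / (3*1.25) = 1.7573
Cpk = min(Cpu, Cpl) = 1.1760

1.1760


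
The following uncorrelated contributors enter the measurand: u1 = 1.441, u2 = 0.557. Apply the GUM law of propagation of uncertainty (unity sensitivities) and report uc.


uc = sqrt(1.441^2 + 0.557^2)
uc = sqrt(2.38673)
uc = 1.5449

1.5449


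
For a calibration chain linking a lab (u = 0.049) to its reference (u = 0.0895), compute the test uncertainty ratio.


TUR = u_lab / u_ref
= 0.049 / 0.0895
= 0.5475

0.5475


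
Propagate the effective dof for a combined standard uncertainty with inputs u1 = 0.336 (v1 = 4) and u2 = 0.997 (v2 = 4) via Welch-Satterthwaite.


uc = sqrt(u1^2 + u2^2) = sqrt(0.336^2 + 0.997^2) = 1.0520955
v_eff = uc^4 / (u1^4/v1 + u2^4/v2)
= 1.0520955^4 / (0.336^4/4 + 0.997^4/4)
= 1.2252385 / 0.25019985
v_eff = 4.8970

4.8970


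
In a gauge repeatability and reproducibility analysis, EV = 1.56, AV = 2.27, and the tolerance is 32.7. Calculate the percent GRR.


GRR = sqrt(EV^2 + AV^2) = sqrt(1.56^2 + 2.27^2) = 2.7543602
%GRR = GRR / tol * 100 = 2.7543602 / 32.7 * 100
%GRR = 8.4231

8.4231


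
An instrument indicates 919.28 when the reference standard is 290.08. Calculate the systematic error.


Systematic error = measured - true
= 919.28 - 290.08
= 629.2000

629.2000


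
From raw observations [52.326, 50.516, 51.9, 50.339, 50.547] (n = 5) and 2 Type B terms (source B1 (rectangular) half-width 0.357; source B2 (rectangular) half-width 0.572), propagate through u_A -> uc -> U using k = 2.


mean = (52.326 + 50.516 + 51.9 + 50.339 + 50.547) / 5 = 51.1256
s = sqrt(sum((x - mean)^2)/(n-1)) = 0.91730382
u_A = s / sqrt(n) = 0.91730382 / sqrt(5) = 0.41023074
u_B1 = 0.357 / sqrt(3) = 0.20611405
u_B2 = 0.572 / sqrt(3) = 0.33024435
uc = sqrt(0.41023074^2 + 0.20611405^2 + 0.33024435^2) = 0.56553832
U = k * uc = 2 * 0.56553832
U = 1.1311

1.1311


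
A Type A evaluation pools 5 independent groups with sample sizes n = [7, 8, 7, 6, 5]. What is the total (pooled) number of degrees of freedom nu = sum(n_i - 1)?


nu = sum_i (n_i - 1)
nu = ((7 - 1) + (8 - 1) + (7 - 1) + (6 - 1) + (5 - 1))
nu = 6 + 7 + 6 + 5 + 4
nu = 28

28


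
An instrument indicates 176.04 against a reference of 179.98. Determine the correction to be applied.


Correction = standard - reading
= 179.98 - 176.04
= 3.9400

3.9400


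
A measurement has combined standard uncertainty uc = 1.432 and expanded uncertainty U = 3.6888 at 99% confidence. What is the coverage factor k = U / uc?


k = U / uc
k = 3.6888 / 1.432
k = 2.576

2.576


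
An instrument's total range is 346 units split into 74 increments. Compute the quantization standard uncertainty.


resolution = range / divisions
resolution = 346 / 74 = 4.6756757
u_res = resolution / (2*sqrt(3))
u_res = 4.6756757 / 3.4641016
u_res = 1.3498

1.3498


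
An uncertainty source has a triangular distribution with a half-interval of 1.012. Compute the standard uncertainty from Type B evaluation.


u_B = half_width / sqrt(6)
u_B = 1.012 / 2.4494897
u_B = 0.4131

0.4131


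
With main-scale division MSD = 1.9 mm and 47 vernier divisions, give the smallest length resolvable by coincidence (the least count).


LC = MSD / n_div
= 1.9 / 47
= 0.0404

0.0404


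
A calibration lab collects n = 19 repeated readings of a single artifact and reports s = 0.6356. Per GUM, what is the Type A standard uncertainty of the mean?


u_A = s / sqrt(n)
u_A = 0.6356 / sqrt(19)
u_A = 0.6356 / 4.3588989
u_A = 0.1458

0.1458


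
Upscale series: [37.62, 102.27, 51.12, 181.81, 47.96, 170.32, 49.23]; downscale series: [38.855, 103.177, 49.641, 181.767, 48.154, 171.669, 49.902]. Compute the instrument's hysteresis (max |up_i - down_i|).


|37.62 - 38.855| = 1.2350
|102.27 - 103.177| = 0.9070
|51.12 - 49.641| = 1.4790
|181.81 - 181.767| = 0.0430
|47.96 - 48.154| = 0.1940
|170.32 - 171.669| = 1.3490
|49.23 - 49.902| = 0.6720
hysteresis = max(diffs) = 1.4790

1.4790


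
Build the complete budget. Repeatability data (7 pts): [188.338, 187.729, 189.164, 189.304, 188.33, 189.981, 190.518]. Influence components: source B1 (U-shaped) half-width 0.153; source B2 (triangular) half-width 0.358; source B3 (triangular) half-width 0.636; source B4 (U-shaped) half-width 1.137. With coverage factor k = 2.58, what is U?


mean = (188.338 + 187.729 + 189.164 + 189.304 + 188.33 + 189.981 + 190.518) / 7 = 189.052
s = sqrt(sum((x - mean)^2)/(n-1)) = 0.98907819
u_A = s / sqrt(n) = 0.98907819 / sqrt(7) = 0.37383642
u_B1 = 0.153 / sqrt(2) = 0.10818734
u_B2 = 0.358 / sqrt(6) = 0.14615289
u_B3 = 0.636 / sqrt(6) = 0.25964591
u_B4 = 1.137 / sqrt(2) = 0.80398041
uc = sqrt(0.37383642^2 + 0.10818734^2 + 0.14615289^2 + 0.25964591^2 + 0.80398041^2) = 0.94160466
U = k * uc = 2.58 * 0.94160466
U = 2.4293

2.4293


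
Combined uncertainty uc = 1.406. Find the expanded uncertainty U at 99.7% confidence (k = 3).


U = k * uc
U = 3 * 1.406
U = 4.2180

4.2180


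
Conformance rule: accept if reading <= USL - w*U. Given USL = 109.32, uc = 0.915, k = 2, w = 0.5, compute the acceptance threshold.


U = k * uc = 2 * 0.915 = 1.83
guard band g = w * U = 0.5 * 1.83 = 0.915
AL = USL - g = 109.32 - 0.915
AL = 108.4050

108.4050


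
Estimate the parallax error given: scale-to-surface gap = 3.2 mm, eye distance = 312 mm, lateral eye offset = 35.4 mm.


error = h * offset / d
= 3.2 * 35.4 / 312
= 0.3631

0.3631


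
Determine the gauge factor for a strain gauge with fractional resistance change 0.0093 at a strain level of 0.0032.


GF = (dR/R) / epsilon
= 0.0093 / 0.0032
= 2.9062

2.9062


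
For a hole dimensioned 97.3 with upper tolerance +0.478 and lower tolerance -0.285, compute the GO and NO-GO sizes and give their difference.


GO = nominal - lower_tol (smallest hole = maximum material condition)
GO = 97.3 - 0.285 = 97.015
NO-GO = nominal + upper_tol (largest hole = least material condition)
NO-GO = 97.3 + 0.478 = 97.778
spread = NO-GO - GO = 97.778 - 97.015 = 0.7630

0.7630


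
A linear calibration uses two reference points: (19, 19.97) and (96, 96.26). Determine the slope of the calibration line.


slope = (y2 - y1) / (x2 - x1)
= (96.26 - 19.97) / (96 - 19)
= 76.2900 / 77
= 0.9908

0.9908


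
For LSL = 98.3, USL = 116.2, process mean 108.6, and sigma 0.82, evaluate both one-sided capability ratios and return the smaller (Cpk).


Cpu = (USL - mean) / (3*sigma) = (116.2 - 108.6) / (3*0.82) = 3.0894
Cpl = (mean - LSL) / (3*sigma) = (108.6 - 98.3) / (3*0.82) = 4.1870
Cpk = min(Cpu, Cpl) = 3.0894

3.0894


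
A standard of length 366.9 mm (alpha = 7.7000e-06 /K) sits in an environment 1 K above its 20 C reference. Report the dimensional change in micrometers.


dL = L * alpha * dT
= 366.9 * 7.7000e-06 * 1
= 0.0028251 mm
dL_um = 0.0028251 * 1000 = 2.8251 um

2.8251


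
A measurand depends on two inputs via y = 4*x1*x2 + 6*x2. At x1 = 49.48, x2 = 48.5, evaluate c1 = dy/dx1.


y = 4*x1*x2 + 6*x2
dy/dx1 = 4*x2
Evaluate at x2 = 48.5: c1 = 4 * 48.5
c1 = 194.0000

194.0000


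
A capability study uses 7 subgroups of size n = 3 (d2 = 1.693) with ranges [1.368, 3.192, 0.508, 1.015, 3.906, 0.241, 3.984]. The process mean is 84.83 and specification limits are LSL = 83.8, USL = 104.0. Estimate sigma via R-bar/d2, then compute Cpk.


R_bar = (1.368 + 3.192 + 0.508 + 1.015 + 3.906 + 0.241 + 3.984) / 7 = 2.0305714
sigma = R_bar / d2 = 2.0305714 / 1.693 = 1.1993924
Cp = (USL - LSL)/(6*sigma) = (104.0 - 83.8)/(6*1.1993924) = 2.8070
Cpu = (104.0 - 84.83)/(3*1.1993924) = 5.3277
Cpl = (84.83 - 83.8)/(3*1.1993924) = 0.2863
Cpk = min(Cpu, Cpl) = 0.2863

0.2863


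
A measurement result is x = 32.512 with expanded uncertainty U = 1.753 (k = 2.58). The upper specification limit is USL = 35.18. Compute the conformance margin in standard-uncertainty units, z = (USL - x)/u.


u = U / k = 1.753 / 2.58 = 0.67945736
margin = |USL - x| = |35.18 - 32.512| = 2.668
z = margin / u = 2.668 / 0.67945736
z = 3.9267

3.9267


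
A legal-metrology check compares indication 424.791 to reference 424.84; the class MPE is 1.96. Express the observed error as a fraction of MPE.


e = indication - reference = 424.791 - 424.84 = -0.0490
|e| = 0.0490
ratio = |e| / MPE = 0.0490 / 1.96
ratio = 0.0250

0.0250


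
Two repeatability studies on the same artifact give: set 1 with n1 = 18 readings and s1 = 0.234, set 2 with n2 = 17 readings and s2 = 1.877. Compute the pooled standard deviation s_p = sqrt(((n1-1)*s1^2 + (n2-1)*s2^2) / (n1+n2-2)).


s_p = sqrt(((n1-1)*s1^2 + (n2-1)*s2^2) / (n1+n2-2))
numerator = (18-1)*0.234^2 + (17-1)*1.877^2 = 0.930852 + 56.370064 = 57.300916
denominator = 18 + 17 - 2 = 33
s_p^2 = 57.300916 / 33 = 1.7363914
s_p = sqrt(1.7363914) = 1.3177

1.3177


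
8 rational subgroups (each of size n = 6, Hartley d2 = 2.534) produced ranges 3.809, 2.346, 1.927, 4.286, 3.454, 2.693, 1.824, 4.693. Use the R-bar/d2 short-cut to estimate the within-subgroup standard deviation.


R_bar = (3.809 + 2.346 + 1.927 + 4.286 + 3.454 + 2.693 + 1.824 + 4.693) / 8
R_bar = 25.032 / 8 = 3.129
sigma_hat = R_bar / d2 = 3.129 / 2.534 = 1.2348

1.2348


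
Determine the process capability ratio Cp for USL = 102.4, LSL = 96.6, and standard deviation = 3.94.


Cp = (USL - LSL) / (6 * sigma)
= (102.4 - 96.6) / (6 * 3.94)
= 5.8000 / 23.6400
= 0.2453

0.2453


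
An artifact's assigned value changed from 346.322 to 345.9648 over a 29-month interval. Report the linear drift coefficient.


rate = (v2 - v1) / months
= (345.9648 - 346.322) / 29
= -0.3572 / 29
= -0.0123

-0.0123


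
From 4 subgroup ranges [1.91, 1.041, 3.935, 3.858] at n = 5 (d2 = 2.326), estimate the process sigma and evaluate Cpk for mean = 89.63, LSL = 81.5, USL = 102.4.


R_bar = (1.91 + 1.041 + 3.935 + 3.858) / 4 = 2.686
sigma = R_bar / d2 = 2.686 / 2.326 = 1.1547721
Cp = (USL - LSL)/(6*sigma) = (102.4 - 81.5)/(6*1.1547721) = 3.0165
Cpu = (102.4 - 89.63)/(3*1.1547721) = 3.6862
Cpl = (89.63 - 81.5)/(3*1.1547721) = 2.3468
Cpk = min(Cpu, Cpl) = 2.3468

2.3468


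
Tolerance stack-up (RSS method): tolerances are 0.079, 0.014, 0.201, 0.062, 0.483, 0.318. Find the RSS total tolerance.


RSS = sqrt(0.079^2 + 0.014^2 + 0.201^2 + 0.062^2 + 0.483^2 + 0.318^2)
= sqrt(0.385095)
= 0.6206

0.6206


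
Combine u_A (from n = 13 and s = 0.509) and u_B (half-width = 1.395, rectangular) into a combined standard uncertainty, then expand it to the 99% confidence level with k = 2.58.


u_A = s / sqrt(n) = 0.509 / sqrt(13) = 0.1411712
u_B = half_width / sqrt(3) = 1.395 / sqrt(3) = 0.80540363
uc = sqrt(u_A^2 + u_B^2) = sqrt(0.1411712^2 + 0.80540363^2) = 0.81768228
U = k * uc = 2.58 * 0.81768228
U = 2.1096

2.1096


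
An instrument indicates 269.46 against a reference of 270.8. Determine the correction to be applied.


Correction = standard - reading
= 270.8 - 269.46
= 1.3400

1.3400


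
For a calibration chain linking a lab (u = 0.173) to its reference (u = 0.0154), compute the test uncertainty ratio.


TUR = u_lab / u_ref
= 0.173 / 0.0154
= 11.2338

11.2338


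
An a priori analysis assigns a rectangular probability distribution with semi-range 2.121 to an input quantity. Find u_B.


u_B = half_width / sqrt(3)
u_B = 2.121 / 1.7320508
u_B = 1.2246

1.2246


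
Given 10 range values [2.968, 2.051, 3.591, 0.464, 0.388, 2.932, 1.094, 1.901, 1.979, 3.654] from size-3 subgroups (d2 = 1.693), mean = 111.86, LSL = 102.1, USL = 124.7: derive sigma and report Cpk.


R_bar = (2.968 + 2.051 + 3.591 + 0.464 + 0.388 + 2.932 + 1.094 + 1.901 + 1.979 + 3.654) / 10 = 2.1022
sigma = R_bar / d2 = 2.1022 / 1.693 = 1.2417011
Cp = (USL - LSL)/(6*sigma) = (124.7 - 102.1)/(6*1.2417011) = 3.0335
Cpu = (124.7 - 111.86)/(3*1.2417011) = 3.4469
Cpl = (111.86 - 102.1)/(3*1.2417011) = 2.6201
Cpk = min(Cpu, Cpl) = 2.6201

2.6201


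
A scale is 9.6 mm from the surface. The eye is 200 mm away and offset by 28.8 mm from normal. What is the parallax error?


error = h * offset / d
= 9.6 * 28.8 / 200
= 1.3824

1.3824


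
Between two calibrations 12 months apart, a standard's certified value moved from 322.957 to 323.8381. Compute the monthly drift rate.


rate = (v2 - v1) / months
= (323.8381 - 322.957) / 12
= 0.8811 / 12
= 0.0734

0.0734


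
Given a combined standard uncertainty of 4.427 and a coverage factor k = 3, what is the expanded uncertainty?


U = k * uc
U = 3 * 4.427
U = 13.2810

13.2810


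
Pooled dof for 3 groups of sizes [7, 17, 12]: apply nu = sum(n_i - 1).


nu = sum_i (n_i - 1)
nu = ((7 - 1) + (17 - 1) + (12 - 1))
nu = 6 + 16 + 11
nu = 33

33


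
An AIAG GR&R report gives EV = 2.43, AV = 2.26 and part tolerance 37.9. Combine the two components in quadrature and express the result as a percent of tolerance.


GRR = sqrt(EV^2 + AV^2) = sqrt(2.43^2 + 2.26^2) = 3.3185087
%GRR = GRR / tol * 100 = 3.3185087 / 37.9 * 100
%GRR = 8.7560

8.7560


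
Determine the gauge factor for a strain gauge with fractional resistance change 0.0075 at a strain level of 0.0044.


GF = (dR/R) / epsilon
= 0.0075 / 0.0044
= 1.7045

1.7045


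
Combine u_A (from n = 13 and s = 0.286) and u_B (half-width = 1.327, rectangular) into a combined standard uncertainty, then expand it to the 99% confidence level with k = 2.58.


u_A = s / sqrt(n) = 0.286 / sqrt(13) = 0.079322128
u_B = half_width / sqrt(3) = 1.327 / sqrt(3) = 0.76614381
uc = sqrt(u_A^2 + u_B^2) = sqrt(0.079322128^2 + 0.76614381^2) = 0.77023914
U = k * uc = 2.58 * 0.77023914
U = 1.9872

1.9872


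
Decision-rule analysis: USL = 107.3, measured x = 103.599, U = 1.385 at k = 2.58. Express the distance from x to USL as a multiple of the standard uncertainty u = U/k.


u = U / k = 1.385 / 2.58 = 0.53682171
margin = |USL - x| = |107.3 - 103.599| = 3.701
z = margin / u = 3.701 / 0.53682171
z = 6.8943

6.8943


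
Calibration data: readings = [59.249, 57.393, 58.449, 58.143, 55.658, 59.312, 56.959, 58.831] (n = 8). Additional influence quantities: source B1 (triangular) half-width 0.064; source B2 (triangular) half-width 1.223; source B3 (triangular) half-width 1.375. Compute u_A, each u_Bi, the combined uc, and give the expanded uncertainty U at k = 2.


mean = (59.249 + 57.393 + 58.449 + 58.143 + 55.658 + 59.312 + 56.959 + 58.831) / 8 = 57.99925
s = sqrt(sum((x - mean)^2)/(n-1)) = 1.2610112
u_A = s / sqrt(n) = 1.2610112 / sqrt(8) = 0.44583479
u_B1 = 0.064 / sqrt(6) = 0.026127891
u_B2 = 1.223 / sqrt(6) = 0.49928766
u_B3 = 1.375 / sqrt(6) = 0.5613414
uc = sqrt(0.44583479^2 + 0.026127891^2 + 0.49928766^2 + 0.5613414^2) = 0.8739815
U = k * uc = 2 * 0.8739815
U = 1.7480

1.7480


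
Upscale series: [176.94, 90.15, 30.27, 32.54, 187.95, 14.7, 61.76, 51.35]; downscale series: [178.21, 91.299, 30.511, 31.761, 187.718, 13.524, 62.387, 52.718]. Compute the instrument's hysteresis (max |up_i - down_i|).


|176.94 - 178.21| = 1.2700
|90.15 - 91.299| = 1.1490
|30.27 - 30.511| = 0.2410
|32.54 - 31.761| = 0.7790
|187.95 - 187.718| = 0.2320
|14.7 - 13.524| = 1.1760
|61.76 - 62.387| = 0.6270
|51.35 - 52.718| = 1.3680
hysteresis = max(diffs) = 1.3680

1.3680


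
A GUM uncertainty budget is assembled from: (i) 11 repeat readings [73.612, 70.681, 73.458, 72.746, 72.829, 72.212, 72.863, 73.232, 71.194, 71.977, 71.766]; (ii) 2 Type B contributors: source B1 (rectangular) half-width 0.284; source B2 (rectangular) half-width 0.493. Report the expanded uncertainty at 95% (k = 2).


mean = (73.612 + 70.681 + 73.458 + 72.746 + 72.829 + 72.212 + 72.863 + 73.232 + 71.194 + 71.977 + 71.766) / 11 = 72.41545455
s = sqrt(sum((x - mean)^2)/(n-1)) = 0.93923675
u_A = s / sqrt(n) = 0.93923675 / sqrt(11) = 0.28319054
u_B1 = 0.284 / sqrt(3) = 0.16396748
u_B2 = 0.493 / sqrt(3) = 0.28463368
uc = sqrt(0.28319054^2 + 0.16396748^2 + 0.28463368^2) = 0.4337033
U = k * uc = 2 * 0.4337033
U = 0.8674

0.8674


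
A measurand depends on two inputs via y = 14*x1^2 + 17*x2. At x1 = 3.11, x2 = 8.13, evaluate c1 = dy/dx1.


y = 14*x1^2 + 17*x2
dy/dx1 = 2*14*x1
Evaluate at x1 = 3.11: c1 = 28 * 3.11
c1 = 87.0800

87.0800


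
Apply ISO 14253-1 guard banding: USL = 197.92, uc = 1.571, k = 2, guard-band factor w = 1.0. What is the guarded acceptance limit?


U = k * uc = 2 * 1.571 = 3.142
guard band g = w * U = 1.0 * 3.142 = 3.142
AL = USL - g = 197.92 - 3.142
AL = 194.7780

194.7780


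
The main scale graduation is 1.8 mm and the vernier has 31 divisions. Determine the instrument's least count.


LC = MSD / n_div
= 1.8 / 31
= 0.0581

0.0581


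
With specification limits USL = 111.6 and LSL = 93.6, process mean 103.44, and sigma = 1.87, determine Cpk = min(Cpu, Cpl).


Cpu = (USL - mean) / (3*sigma) = (111.6 - 103.44) / (3*1.87) = 1.4545
Cpl = (mean - LSL) / (3*sigma) = (103.44 - 93.6) / (3*1.87) = 1.7540
Cpk = min(Cpu, Cpl) = 1.4545

1.4545


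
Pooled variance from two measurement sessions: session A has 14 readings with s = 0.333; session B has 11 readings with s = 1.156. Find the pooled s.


s_p = sqrt(((n1-1)*s1^2 + (n2-1)*s2^2) / (n1+n2-2))
numerator = (14-1)*0.333^2 + (11-1)*1.156^2 = 1.441557 + 13.36336 = 14.804917
denominator = 14 + 11 - 2 = 23
s_p^2 = 14.804917 / 23 = 0.64369204
s_p = sqrt(0.64369204) = 0.8023

0.8023


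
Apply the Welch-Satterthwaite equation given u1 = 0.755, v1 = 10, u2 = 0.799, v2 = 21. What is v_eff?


uc = sqrt(u1^2 + u2^2) = sqrt(0.755^2 + 0.799^2) = 1.0992843
v_eff = uc^4 / (u1^4/v1 + u2^4/v2)
= 1.0992843^4 / (0.755^4/10 + 0.799^4/21)
= 1.4602933 / 0.051900271
v_eff = 28.1365

28.1365


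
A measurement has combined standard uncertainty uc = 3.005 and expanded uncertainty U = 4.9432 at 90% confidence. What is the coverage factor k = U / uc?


k = U / uc
k = 4.9432 / 3.005
k = 1.645

1.645


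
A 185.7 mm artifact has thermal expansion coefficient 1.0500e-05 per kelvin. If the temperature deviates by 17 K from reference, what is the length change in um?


dL = L * alpha * dT
= 185.7 * 1.0500e-05 * 17
= 0.0331474 mm
dL_um = 0.0331474 * 1000 = 33.1474 um

33.1474


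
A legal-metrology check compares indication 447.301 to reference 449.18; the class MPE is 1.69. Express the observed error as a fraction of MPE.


e = indication - reference = 447.301 - 449.18 = -1.8790
|e| = 1.8790
ratio = |e| / MPE = 1.8790 / 1.69
ratio = 1.1118

1.1118


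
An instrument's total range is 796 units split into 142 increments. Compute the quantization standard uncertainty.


resolution = range / divisions
resolution = 796 / 142 = 5.6056338
u_res = resolution / (2*sqrt(3))
u_res = 5.6056338 / 3.4641016
u_res = 1.6182

1.6182


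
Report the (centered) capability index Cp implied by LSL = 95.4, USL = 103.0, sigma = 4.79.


Cp = (USL - LSL) / (6 * sigma)
= (103.0 - 95.4) / (6 * 4.79)
= 7.6000 / 28.7400
= 0.2644

0.2644


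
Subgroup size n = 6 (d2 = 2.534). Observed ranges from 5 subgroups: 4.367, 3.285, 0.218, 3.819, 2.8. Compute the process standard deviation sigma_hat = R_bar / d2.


R_bar = (4.367 + 3.285 + 0.218 + 3.819 + 2.8) / 5
R_bar = 14.489 / 5 = 2.8978
sigma_hat = R_bar / d2 = 2.8978 / 2.534 = 1.1436

1.1436


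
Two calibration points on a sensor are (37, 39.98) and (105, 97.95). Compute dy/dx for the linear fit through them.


slope = (y2 - y1) / (x2 - x1)
= (97.95 - 39.98) / (105 - 37)
= 57.9700 / 68
= 0.8525

0.8525


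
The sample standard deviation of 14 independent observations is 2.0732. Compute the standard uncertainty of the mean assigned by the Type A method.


u_A = s / sqrt(n)
u_A = 2.0732 / sqrt(14)
u_A = 2.0732 / 3.7416574
u_A = 0.5541

0.5541


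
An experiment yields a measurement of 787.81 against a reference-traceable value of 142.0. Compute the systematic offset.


Systematic error = measured - true
= 787.81 - 142.0
= 645.8100

645.8100


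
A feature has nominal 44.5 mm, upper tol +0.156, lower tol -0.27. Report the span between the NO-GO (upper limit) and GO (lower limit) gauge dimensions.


GO = nominal - lower_tol (smallest hole = maximum material condition)
GO = 44.5 - 0.27 = 44.23
NO-GO = nominal + upper_tol (largest hole = least material condition)
NO-GO = 44.5 + 0.156 = 44.656
spread = NO-GO - GO = 44.656 - 44.23 = 0.4260

0.4260


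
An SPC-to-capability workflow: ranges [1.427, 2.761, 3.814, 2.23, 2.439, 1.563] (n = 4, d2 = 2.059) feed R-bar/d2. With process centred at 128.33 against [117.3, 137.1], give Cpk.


R_bar = (1.427 + 2.761 + 3.814 + 2.23 + 2.439 + 1.563) / 6 = 2.3723333
sigma = R_bar / d2 = 2.3723333 / 2.059 = 1.1521774
Cp = (USL - LSL)/(6*sigma) = (137.1 - 117.3)/(6*1.1521774) = 2.8641
Cpu = (137.1 - 128.33)/(3*1.1521774) = 2.5372
Cpl = (128.33 - 117.3)/(3*1.1521774) = 3.1911
Cpk = min(Cpu, Cpl) = 2.5372

2.5372


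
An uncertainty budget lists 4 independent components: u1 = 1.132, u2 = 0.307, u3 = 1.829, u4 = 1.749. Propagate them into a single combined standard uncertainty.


uc = sqrt(1.132^2 + 0.307^2 + 1.829^2 + 1.749^2)
uc = sqrt(7.779915)
uc = 2.7892

2.7892


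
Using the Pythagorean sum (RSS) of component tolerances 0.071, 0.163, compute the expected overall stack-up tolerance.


RSS = sqrt(0.071^2 + 0.163^2)
= sqrt(0.03161)
= 0.1778

0.1778


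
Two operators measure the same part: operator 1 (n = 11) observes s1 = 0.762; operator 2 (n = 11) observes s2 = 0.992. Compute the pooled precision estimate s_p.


s_p = sqrt(((n1-1)*s1^2 + (n2-1)*s2^2) / (n1+n2-2))
numerator = (11-1)*0.762^2 + (11-1)*0.992^2 = 5.80644 + 9.84064 = 15.64708
denominator = 11 + 11 - 2 = 20
s_p^2 = 15.64708 / 20 = 0.782354
s_p = sqrt(0.782354) = 0.8845

0.8845


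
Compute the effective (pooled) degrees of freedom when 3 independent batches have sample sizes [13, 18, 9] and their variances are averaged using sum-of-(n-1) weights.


nu = sum_i (n_i - 1)
nu = ((13 - 1) + (18 - 1) + (9 - 1))
nu = 12 + 17 + 8
nu = 37

37


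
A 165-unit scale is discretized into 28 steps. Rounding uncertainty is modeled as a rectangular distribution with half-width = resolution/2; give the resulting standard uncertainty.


resolution = range / divisions
resolution = 165 / 28 = 5.8928571
u_res = resolution / (2*sqrt(3))
u_res = 5.8928571 / 3.4641016
u_res = 1.7011

1.7011


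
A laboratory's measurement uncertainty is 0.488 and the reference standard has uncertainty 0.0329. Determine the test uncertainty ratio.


TUR = u_lab / u_ref
= 0.488 / 0.0329
= 14.8328

14.8328


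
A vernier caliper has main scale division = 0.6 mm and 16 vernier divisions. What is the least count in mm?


LC = MSD / n_div
= 0.6 / 16
= 0.0375

0.0375


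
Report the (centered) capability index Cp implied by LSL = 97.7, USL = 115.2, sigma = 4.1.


Cp = (USL - LSL) / (6 * sigma)
= (115.2 - 97.7) / (6 * 4.1)
= 17.5000 / 24.6000
= 0.7114

0.7114


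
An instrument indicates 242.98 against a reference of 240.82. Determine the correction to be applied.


Correction = standard - reading
= 240.82 - 242.98
= -2.1600

-2.1600


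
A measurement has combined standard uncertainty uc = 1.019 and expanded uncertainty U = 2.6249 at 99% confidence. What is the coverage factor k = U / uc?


k = U / uc
k = 2.6249 / 1.019
k = 2.576

2.576


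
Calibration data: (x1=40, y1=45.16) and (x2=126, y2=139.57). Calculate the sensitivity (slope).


slope = (y2 - y1) / (x2 - x1)
= (139.57 - 45.16) / (126 - 40)
= 94.4100 / 86
= 1.0978

1.0978


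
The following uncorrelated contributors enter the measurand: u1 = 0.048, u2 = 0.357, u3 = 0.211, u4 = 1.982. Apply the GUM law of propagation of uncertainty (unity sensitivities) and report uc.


uc = sqrt(0.048^2 + 0.357^2 + 0.211^2 + 1.982^2)
uc = sqrt(4.102598)
uc = 2.0255

2.0255


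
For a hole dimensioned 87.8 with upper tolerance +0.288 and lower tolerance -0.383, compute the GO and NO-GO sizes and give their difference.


GO = nominal - lower_tol (smallest hole = maximum material condition)
GO = 87.8 - 0.383 = 87.417
NO-GO = nominal + upper_tol (largest hole = least material condition)
NO-GO = 87.8 + 0.288 = 88.088
spread = NO-GO - GO = 88.088 - 87.417 = 0.6710

0.6710


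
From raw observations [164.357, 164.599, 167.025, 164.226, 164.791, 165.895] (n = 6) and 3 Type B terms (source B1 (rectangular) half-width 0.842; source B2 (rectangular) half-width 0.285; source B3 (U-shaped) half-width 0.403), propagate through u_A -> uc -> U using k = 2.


mean = (164.357 + 164.599 + 167.025 + 164.226 + 164.791 + 165.895) / 6 = 165.1488333
s = sqrt(sum((x - mean)^2)/(n-1)) = 1.0941434
u_A = s / sqrt(n) = 1.0941434 / sqrt(6) = 0.44668217
u_B1 = 0.842 / sqrt(3) = 0.48612893
u_B2 = 0.285 / sqrt(3) = 0.16454483
u_B3 = 0.403 / sqrt(2) = 0.28496403
uc = sqrt(0.44668217^2 + 0.48612893^2 + 0.16454483^2 + 0.28496403^2) = 0.73764883
U = k * uc = 2 * 0.73764883
U = 1.4753

1.4753


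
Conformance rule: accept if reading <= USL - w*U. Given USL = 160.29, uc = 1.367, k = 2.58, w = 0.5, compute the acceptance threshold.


U = k * uc = 2.58 * 1.367 = 3.52686
guard band g = w * U = 0.5 * 3.52686 = 1.76343
AL = USL - g = 160.29 - 1.76343
AL = 158.5266

158.5266


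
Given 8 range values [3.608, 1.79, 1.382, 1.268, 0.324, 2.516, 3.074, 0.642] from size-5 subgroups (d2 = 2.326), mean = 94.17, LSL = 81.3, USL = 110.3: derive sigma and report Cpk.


R_bar = (3.608 + 1.79 + 1.382 + 1.268 + 0.324 + 2.516 + 3.074 + 0.642) / 8 = 1.8255
sigma = R_bar / d2 = 1.8255 / 2.326 = 0.78482373
Cp = (USL - LSL)/(6*sigma) = (110.3 - 81.3)/(6*0.78482373) = 6.1585
Cpu = (110.3 - 94.17)/(3*0.78482373) = 6.8508
Cpl = (94.17 - 81.3)/(3*0.78482373) = 5.4662
Cpk = min(Cpu, Cpl) = 5.4662

5.4662


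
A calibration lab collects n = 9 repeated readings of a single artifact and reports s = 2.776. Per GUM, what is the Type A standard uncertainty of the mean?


u_A = s / sqrt(n)
u_A = 2.776 / sqrt(9)
u_A = 2.776 / 3
u_A = 0.9253

0.9253


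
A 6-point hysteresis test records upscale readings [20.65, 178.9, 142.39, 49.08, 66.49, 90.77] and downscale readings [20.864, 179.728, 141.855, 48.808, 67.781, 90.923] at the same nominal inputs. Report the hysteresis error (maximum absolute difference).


|20.65 - 20.864| = 0.2140
|178.9 - 179.728| = 0.8280
|142.39 - 141.855| = 0.5350
|49.08 - 48.808| = 0.2720
|66.49 - 67.781| = 1.2910
|90.77 - 90.923| = 0.1530
hysteresis = max(diffs) = 1.2910

1.2910


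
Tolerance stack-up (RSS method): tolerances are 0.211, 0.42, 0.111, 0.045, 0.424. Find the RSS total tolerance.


RSS = sqrt(0.211^2 + 0.42^2 + 0.111^2 + 0.045^2 + 0.424^2)
= sqrt(0.415043)
= 0.6442

0.6442


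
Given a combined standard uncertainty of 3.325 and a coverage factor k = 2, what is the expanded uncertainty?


U = k * uc
U = 2 * 3.325
U = 6.6500

6.6500


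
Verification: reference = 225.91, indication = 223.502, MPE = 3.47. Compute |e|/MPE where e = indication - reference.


e = indication - reference = 223.502 - 225.91 = -2.4080
|e| = 2.4080
ratio = |e| / MPE = 2.4080 / 3.47
ratio = 0.6939

0.6939


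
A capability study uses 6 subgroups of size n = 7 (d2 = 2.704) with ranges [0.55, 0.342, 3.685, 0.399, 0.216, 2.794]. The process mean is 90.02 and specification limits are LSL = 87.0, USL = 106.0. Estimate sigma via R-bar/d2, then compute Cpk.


R_bar = (0.55 + 0.342 + 3.685 + 0.399 + 0.216 + 2.794) / 6 = 1.331
sigma = R_bar / d2 = 1.331 / 2.704 = 0.49223373
Cp = (USL - LSL)/(6*sigma) = (106.0 - 87.0)/(6*0.49223373) = 6.4333
Cpu = (106.0 - 90.02)/(3*0.49223373) = 10.8214
Cpl = (90.02 - 87.0)/(3*0.49223373) = 2.0451
Cpk = min(Cpu, Cpl) = 2.0451

2.0451


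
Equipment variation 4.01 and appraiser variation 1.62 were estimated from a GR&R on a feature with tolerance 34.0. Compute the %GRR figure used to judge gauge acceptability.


GRR = sqrt(EV^2 + AV^2) = sqrt(4.01^2 + 1.62^2) = 4.3248699
%GRR = GRR / tol * 100 = 4.3248699 / 34.0 * 100
%GRR = 12.7202

12.7202


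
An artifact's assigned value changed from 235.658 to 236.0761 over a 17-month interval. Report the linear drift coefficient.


rate = (v2 - v1) / months
= (236.0761 - 235.658) / 17
= 0.4181 / 17
= 0.0246

0.0246


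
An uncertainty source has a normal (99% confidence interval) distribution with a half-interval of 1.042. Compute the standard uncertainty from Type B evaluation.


u_B = half_width / 2.576
u_B = 1.042 / 2.576
u_B = 0.4045

0.4045


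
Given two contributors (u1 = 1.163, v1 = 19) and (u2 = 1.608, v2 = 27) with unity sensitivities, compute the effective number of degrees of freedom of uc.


uc = sqrt(u1^2 + u2^2) = sqrt(1.163^2 + 1.608^2) = 1.9844982
v_eff = uc^4 / (u1^4/v1 + u2^4/v2)
= 1.9844982^4 / (1.163^4/19 + 1.608^4/27)
= 15.50968 / 0.34390344
v_eff = 45.0989

45.0989


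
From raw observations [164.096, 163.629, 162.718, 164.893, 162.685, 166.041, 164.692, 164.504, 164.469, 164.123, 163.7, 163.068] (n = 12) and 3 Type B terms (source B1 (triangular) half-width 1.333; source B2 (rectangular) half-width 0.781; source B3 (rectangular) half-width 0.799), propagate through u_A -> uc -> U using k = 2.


mean = (164.096 + 163.629 + 162.718 + 164.893 + 162.685 + 166.041 + 164.692 + 164.504 + 164.469 + 164.123 + 163.7 + 163.068) / 12 = 164.0515
s = sqrt(sum((x - mean)^2)/(n-1)) = 0.97129263
u_A = s / sqrt(n) = 0.97129263 / sqrt(12) = 0.28038803
u_B1 = 1.333 / sqrt(6) = 0.54419497
u_B2 = 0.781 / sqrt(3) = 0.45091056
u_B3 = 0.799 / sqrt(3) = 0.46130287
uc = sqrt(0.28038803^2 + 0.54419497^2 + 0.45091056^2 + 0.46130287^2) = 0.88931788
U = k * uc = 2 * 0.88931788
U = 1.7786

1.7786


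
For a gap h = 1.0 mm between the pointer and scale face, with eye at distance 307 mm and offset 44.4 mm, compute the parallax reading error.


error = h * offset / d
= 1.0 * 44.4 / 307
= 0.1446

0.1446


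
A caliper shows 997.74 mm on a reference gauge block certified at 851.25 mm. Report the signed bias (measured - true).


Systematic error = measured - true
= 997.74 - 851.25
= 146.4900

146.4900


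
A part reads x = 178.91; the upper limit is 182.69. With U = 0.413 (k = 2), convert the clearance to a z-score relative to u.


u = U / k = 0.413 / 2 = 0.2065
margin = |USL - x| = |182.69 - 178.91| = 3.78
z = margin / u = 3.78 / 0.2065
z = 18.3051

18.3051


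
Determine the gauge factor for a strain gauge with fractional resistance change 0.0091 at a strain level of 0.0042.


GF = (dR/R) / epsilon
= 0.0091 / 0.0042
= 2.1667

2.1667


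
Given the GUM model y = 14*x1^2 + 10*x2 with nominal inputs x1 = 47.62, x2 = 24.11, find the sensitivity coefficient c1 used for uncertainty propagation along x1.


y = 14*x1^2 + 10*x2
dy/dx1 = 2*14*x1
Evaluate at x1 = 47.62: c1 = 28 * 47.62
c1 = 1333.3600

1333.3600


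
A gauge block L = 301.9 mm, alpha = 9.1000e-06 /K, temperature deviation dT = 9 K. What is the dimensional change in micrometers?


dL = L * alpha * dT
= 301.9 * 9.1000e-06 * 9
= 0.0247256 mm
dL_um = 0.0247256 * 1000 = 24.7256 um

24.7256


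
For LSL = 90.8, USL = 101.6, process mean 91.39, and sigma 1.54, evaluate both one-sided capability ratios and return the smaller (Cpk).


Cpu = (USL - mean) / (3*sigma) = (101.6 - 91.39) / (3*1.54) = 2.2100
Cpl = (mean - LSL) / (3*sigma) = (91.39 - 90.8) / (3*1.54) = 0.1277
Cpk = min(Cpu, Cpl) = 0.1277

0.1277


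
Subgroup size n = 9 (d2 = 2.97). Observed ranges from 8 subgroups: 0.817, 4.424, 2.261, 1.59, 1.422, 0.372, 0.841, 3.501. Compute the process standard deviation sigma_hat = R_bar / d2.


R_bar = (0.817 + 4.424 + 2.261 + 1.59 + 1.422 + 0.372 + 0.841 + 3.501) / 8
R_bar = 15.228 / 8 = 1.9035
sigma_hat = R_bar / d2 = 1.9035 / 2.97 = 0.6409

0.6409


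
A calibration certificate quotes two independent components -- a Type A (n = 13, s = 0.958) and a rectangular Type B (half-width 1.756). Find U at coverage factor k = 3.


u_A = s / sqrt(n) = 0.958 / sqrt(13) = 0.26570139
u_B = half_width / sqrt(3) = 1.756 / sqrt(3) = 1.0138271
uc = sqrt(u_A^2 + u_B^2) = sqrt(0.26570139^2 + 1.0138271^2) = 1.0480661
U = k * uc = 3 * 1.0480661
U = 3.1442

3.1442


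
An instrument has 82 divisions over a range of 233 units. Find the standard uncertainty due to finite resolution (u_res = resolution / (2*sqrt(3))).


resolution = range / divisions
resolution = 233 / 82 = 2.8414634
u_res = resolution / (2*sqrt(3))
u_res = 2.8414634 / 3.4641016
u_res = 0.8203

0.8203


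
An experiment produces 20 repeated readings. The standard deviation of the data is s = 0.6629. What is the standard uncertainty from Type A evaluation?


u_A = s / sqrt(n)
u_A = 0.6629 / sqrt(20)
u_A = 0.6629 / 4.472136
u_A = 0.1482

0.1482


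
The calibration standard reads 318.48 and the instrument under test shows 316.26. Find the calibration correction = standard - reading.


Correction = standard - reading
= 318.48 - 316.26
= 2.2200

2.2200


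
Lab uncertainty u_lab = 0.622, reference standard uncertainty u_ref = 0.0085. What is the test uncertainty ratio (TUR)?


TUR = u_lab / u_ref
= 0.622 / 0.0085
= 73.1765

73.1765


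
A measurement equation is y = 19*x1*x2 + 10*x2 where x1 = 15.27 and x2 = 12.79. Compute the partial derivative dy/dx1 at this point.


y = 19*x1*x2 + 10*x2
dy/dx1 = 19*x2
Evaluate at x2 = 12.79: c1 = 19 * 12.79
c1 = 243.0100

243.0100


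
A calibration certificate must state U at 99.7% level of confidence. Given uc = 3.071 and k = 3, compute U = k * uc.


U = k * uc
U = 3 * 3.071
U = 9.2130

9.2130


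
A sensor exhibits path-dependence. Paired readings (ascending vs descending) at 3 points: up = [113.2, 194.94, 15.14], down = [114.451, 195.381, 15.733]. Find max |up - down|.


|113.2 - 114.451| = 1.2510
|194.94 - 195.381| = 0.4410
|15.14 - 15.733| = 0.5930
hysteresis = max(diffs) = 1.2510

1.2510


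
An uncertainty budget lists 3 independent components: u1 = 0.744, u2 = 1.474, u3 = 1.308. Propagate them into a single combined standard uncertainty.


uc = sqrt(0.744^2 + 1.474^2 + 1.308^2)
uc = sqrt(4.437076)
uc = 2.1064

2.1064


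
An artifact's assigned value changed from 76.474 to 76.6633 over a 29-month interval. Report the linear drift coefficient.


rate = (v2 - v1) / months
= (76.6633 - 76.474) / 29
= 0.1893 / 29
= 0.0065

0.0065


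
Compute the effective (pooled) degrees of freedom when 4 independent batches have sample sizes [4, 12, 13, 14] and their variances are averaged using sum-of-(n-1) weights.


nu = sum_i (n_i - 1)
nu = ((4 - 1) + (12 - 1) + (13 - 1) + (14 - 1))
nu = 3 + 11 + 12 + 13
nu = 39

39


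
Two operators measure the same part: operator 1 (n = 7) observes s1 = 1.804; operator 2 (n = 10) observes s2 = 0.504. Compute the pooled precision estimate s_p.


s_p = sqrt(((n1-1)*s1^2 + (n2-1)*s2^2) / (n1+n2-2))
numerator = (7-1)*1.804^2 + (10-1)*0.504^2 = 19.526496 + 2.286144 = 21.81264
denominator = 7 + 10 - 2 = 15
s_p^2 = 21.81264 / 15 = 1.454176
s_p = sqrt(1.454176) = 1.2059

1.2059


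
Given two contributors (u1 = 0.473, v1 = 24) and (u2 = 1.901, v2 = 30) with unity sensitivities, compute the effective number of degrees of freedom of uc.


uc = sqrt(u1^2 + u2^2) = sqrt(0.473^2 + 1.901^2) = 1.9589615
v_eff = uc^4 / (u1^4/v1 + u2^4/v2)
= 1.9589615^4 / (0.473^4/24 + 1.901^4/30)
= 14.726638 / 0.4374042
v_eff = 33.6683

33.6683


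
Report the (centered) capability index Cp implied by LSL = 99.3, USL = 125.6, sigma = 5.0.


Cp = (USL - LSL) / (6 * sigma)
= (125.6 - 99.3) / (6 * 5.0)
= 26.3000 / 30.0000
= 0.8767

0.8767


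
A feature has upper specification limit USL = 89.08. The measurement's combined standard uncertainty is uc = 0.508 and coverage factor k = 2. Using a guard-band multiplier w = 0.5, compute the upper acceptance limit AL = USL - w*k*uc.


U = k * uc = 2 * 0.508 = 1.016
guard band g = w * U = 0.5 * 1.016 = 0.508
AL = USL - g = 89.08 - 0.508
AL = 88.5720

88.5720


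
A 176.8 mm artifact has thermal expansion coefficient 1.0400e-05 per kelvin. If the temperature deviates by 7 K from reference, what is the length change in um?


dL = L * alpha * dT
= 176.8 * 1.0400e-05 * 7
= 0.0128710 mm
dL_um = 0.0128710 * 1000 = 12.8710 um

12.8710


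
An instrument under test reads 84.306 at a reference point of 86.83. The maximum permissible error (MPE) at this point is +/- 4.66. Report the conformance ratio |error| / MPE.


e = indication - reference = 84.306 - 86.83 = -2.5240
|e| = 2.5240
ratio = |e| / MPE = 2.5240 / 4.66
ratio = 0.5416

0.5416
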